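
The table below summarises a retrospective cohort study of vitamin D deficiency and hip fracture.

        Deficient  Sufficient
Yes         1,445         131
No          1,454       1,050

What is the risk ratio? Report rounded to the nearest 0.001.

Reading the table with exposure as columns: a = 1445 (Deficient, case), b = 1454 (Deficient, non-case), c = 131 (Sufficient, case), d = 1050.
Risk in exposed = 1445/2899 = 0.49845; risk in unexposed = 131/1181 = 0.11092.
RR = 0.49845 / 0.11092 = 4.49364
The risk among the exposed is 4.49 times that among the unexposed.

4.494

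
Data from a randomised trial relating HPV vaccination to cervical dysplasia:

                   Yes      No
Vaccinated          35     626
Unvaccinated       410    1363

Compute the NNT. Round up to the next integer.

Risk in treated group = 35/661 = 0.05295; risk in control = 410/1773 = 0.23125.
Absolute risk reduction = 0.23125 − 0.05295 = 0.17830
NNT = 1 / ARR = 1 / 0.17830 = 5.609 → round up → 6

6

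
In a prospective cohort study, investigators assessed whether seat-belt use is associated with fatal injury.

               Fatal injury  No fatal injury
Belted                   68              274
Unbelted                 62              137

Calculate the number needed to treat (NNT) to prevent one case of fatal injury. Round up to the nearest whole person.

Risk in treated group = 68/342 = 0.19883; risk in control = 62/199 = 0.31156.
Absolute risk reduction = 0.31156 − 0.19883 = 0.11273
NNT = 1 / ARR = 1 / 0.11273 = 8.871 → round up → 9

9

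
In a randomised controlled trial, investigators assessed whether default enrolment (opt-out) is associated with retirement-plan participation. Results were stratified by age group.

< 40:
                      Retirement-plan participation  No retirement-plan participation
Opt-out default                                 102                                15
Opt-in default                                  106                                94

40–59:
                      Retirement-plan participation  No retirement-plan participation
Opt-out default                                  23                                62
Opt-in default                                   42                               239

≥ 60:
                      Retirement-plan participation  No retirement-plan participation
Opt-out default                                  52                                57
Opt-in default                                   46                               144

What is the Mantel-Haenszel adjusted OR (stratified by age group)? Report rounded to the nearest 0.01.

OR_MH = Σ(aᵢdᵢ/nᵢ) / Σ(bᵢcᵢ/nᵢ), where nᵢ is the stratum total.
Stratum 1 (< 40): n = 317; a·d/n = 102·94/317 = 30.2461; b·c/n = 15·106/317 = 5.0158
Stratum 2 (40–59): n = 366; a·d/n = 23·239/366 = 15.0191; b·c/n = 62·42/366 = 7.1148
Stratum 3 (≥ 60): n = 299; a·d/n = 52·144/299 = 25.0435; b·c/n = 57·46/299 = 8.7692
OR_MH = (30.2461 + 15.0191 + 25.0435) / (5.0158 + 7.1148 + 8.7692) = 70.3087 / 20.8998 = 3.36409

3.36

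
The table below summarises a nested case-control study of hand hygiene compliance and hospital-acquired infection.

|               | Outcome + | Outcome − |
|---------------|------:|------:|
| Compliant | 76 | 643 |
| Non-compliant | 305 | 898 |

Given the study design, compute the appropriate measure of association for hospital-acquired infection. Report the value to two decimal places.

Cells: a = 76, b = 643, c = 305, d = 898.
This is a nested case-control study: participants were sampled on outcome status, so risks in the source population cannot be estimated directly — relative risk is not valid here. The odds ratio is the appropriate measure.
OR = (a·d)/(b·c) = (76 × 898) / (643 × 305) = 68248 / 196115 = 0.34800

0.35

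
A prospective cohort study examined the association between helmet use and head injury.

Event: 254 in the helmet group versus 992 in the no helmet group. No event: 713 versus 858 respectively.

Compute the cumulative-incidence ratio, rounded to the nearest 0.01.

0.49

From the description: a = 254, b = 713, c = 992, d = 858.
Risk in exposed = 254/967 = 0.26267; risk in unexposed = 992/1850 = 0.53622.
RR = 0.26267 / 0.53622 = 0.48985
The risk is 51% lower among the exposed than among the unexposed.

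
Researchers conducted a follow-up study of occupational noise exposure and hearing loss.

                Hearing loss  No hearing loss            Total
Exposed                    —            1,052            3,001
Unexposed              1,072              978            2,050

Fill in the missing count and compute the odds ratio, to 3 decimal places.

The missing cell is in the exposed row: 3001 − 1052 = 1949.
So a = 1949, b = 1052, c = 1072, d = 978.
OR = (a·d)/(b·c) = (1949 × 978) / (1052 × 1072) = 1906122 / 1127744 = 1.69021

1.690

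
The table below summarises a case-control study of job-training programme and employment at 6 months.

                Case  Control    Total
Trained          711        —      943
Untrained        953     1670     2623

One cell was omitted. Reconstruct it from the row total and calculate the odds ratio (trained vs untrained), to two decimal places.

5.37

The missing cell is in the exposed row: 943 − 711 = 232.
So a = 711, b = 232, c = 953, d = 1670.
OR = (a·d)/(b·c) = (711 × 1670) / (232 × 953) = 1187370 / 221096 = 5.37038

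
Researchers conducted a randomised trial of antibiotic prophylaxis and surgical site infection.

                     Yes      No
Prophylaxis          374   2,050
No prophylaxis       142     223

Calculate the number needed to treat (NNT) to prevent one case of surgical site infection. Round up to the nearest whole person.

Risk in treated group = 374/2424 = 0.15429; risk in control = 142/365 = 0.38904.
Absolute risk reduction = 0.38904 − 0.15429 = 0.23475
NNT = 1 / ARR = 1 / 0.23475 = 4.260 → round up → 5

5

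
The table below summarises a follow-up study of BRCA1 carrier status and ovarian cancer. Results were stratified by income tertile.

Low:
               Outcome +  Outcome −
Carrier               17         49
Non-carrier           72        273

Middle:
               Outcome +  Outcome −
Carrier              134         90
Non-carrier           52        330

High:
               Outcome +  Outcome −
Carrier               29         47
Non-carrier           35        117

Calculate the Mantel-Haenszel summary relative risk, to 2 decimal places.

2.78

RR_MH = Σ(aᵢ·n₀ᵢ/nᵢ) / Σ(cᵢ·n₁ᵢ/nᵢ), with n₁ᵢ = aᵢ+bᵢ (exposed), n₀ᵢ = cᵢ+dᵢ (unexposed), nᵢ = n₁ᵢ+n₀ᵢ.
Stratum 1 (Low): n₁ = 66, n₀ = 345, n = 411; a·n₀/n = 17·345/411 = 14.2701; c·n₁/n = 72·66/411 = 11.5620
Stratum 2 (Middle): n₁ = 224, n₀ = 382, n = 606; a·n₀/n = 134·382/606 = 84.4686; c·n₁/n = 52·224/606 = 19.2211
Stratum 3 (High): n₁ = 76, n₀ = 152, n = 228; a·n₀/n = 29·152/228 = 19.3333; c·n₁/n = 35·76/228 = 11.6667
RR_MH = (14.2701 + 84.4686 + 19.3333) / (11.5620 + 19.2211 + 11.6667) = 118.0721 / 42.4498 = 2.78145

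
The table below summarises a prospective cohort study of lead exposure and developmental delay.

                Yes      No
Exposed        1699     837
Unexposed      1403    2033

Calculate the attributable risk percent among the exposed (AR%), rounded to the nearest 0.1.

Cells: a = 1699, b = 837, c = 1403, d = 2033.
Risk in exposed = 1699/2536 = 0.66995; risk in unexposed = 1403/3436 = 0.40832.
RR = 0.66995/0.40832 = 1.64074
AR% = (RR − 1)/RR × 100 = (1.64074 − 1)/1.64074 × 100 = 39.0519%

39.1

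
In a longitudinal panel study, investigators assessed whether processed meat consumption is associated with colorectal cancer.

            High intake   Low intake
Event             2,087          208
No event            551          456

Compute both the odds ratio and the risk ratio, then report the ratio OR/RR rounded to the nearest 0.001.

Reading the table with exposure as columns: a = 2087 (High intake, case), b = 551 (High intake, non-case), c = 208 (Low intake, case), d = 456.
OR = (2087·456)/(551·208) = 951672/114608 = 8.30371
Risk in exposed = 2087/2638 = 0.79113; risk in unexposed = 208/664 = 0.31325; RR = 2.52553
OR/RR = 8.30371 / 2.52553 = 3.28791
The outcome is not rare, so the OR lies further from 1 than the RR.

3.288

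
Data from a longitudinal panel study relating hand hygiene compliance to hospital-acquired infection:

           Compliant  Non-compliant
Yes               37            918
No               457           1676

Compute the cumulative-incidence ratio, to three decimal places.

Reading the table with exposure as columns: a = 37 (Compliant, case), b = 457 (Compliant, non-case), c = 918 (Non-compliant, case), d = 1676.
Risk in exposed = 37/494 = 0.07490; risk in unexposed = 918/2594 = 0.35389.
RR = 0.07490 / 0.35389 = 0.21164
The risk is 79% lower among the exposed than among the unexposed.

0.212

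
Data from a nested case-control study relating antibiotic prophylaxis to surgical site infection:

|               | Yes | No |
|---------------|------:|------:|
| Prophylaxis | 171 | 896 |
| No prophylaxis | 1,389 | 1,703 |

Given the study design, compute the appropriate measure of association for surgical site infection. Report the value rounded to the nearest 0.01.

0.23

Cells: a = 171, b = 896, c = 1389, d = 1703.
This is a nested case-control study: participants were sampled on outcome status, so risks in the source population cannot be estimated directly — relative risk is not valid here. The odds ratio is the appropriate measure.
OR = (a·d)/(b·c) = (171 × 1703) / (896 × 1389) = 291213 / 1244544 = 0.23399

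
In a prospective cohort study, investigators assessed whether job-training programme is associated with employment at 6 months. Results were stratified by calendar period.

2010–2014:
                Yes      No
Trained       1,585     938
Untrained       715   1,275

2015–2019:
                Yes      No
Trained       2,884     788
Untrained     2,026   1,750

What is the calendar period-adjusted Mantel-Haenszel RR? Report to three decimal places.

RR_MH = Σ(aᵢ·n₀ᵢ/nᵢ) / Σ(cᵢ·n₁ᵢ/nᵢ), with n₁ᵢ = aᵢ+bᵢ (exposed), n₀ᵢ = cᵢ+dᵢ (unexposed), nᵢ = n₁ᵢ+n₀ᵢ.
Stratum 1 (2010–2014): n₁ = 2523, n₀ = 1990, n = 4513; a·n₀/n = 1585·1990/4513 = 698.9032; c·n₁/n = 715·2523/4513 = 399.7219
Stratum 2 (2015–2019): n₁ = 3672, n₀ = 3776, n = 7448; a·n₀/n = 2884·3776/7448 = 1462.1353; c·n₁/n = 2026·3672/7448 = 998.8550
RR_MH = (698.9032 + 1462.1353) / (399.7219 + 998.8550) = 2161.0385 / 1398.5769 = 1.54517

1.545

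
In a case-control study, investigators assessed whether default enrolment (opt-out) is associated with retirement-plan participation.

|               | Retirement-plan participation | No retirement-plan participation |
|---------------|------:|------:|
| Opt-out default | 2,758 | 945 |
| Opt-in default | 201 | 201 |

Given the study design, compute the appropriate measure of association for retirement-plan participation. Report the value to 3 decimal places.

Cells: a = 2758, b = 945, c = 201, d = 201.
This is a case-control study: participants were sampled on outcome status, so risks in the source population cannot be estimated directly — relative risk is not valid here. The odds ratio is the appropriate measure.
OR = (a·d)/(b·c) = (2758 × 201) / (945 × 201) = 554358 / 189945 = 2.91852

2.919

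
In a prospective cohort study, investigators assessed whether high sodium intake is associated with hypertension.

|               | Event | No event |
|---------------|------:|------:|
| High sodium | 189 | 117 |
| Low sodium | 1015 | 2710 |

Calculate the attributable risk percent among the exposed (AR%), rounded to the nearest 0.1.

Cells: a = 189, b = 117, c = 1015, d = 2710.
Risk in exposed = 189/306 = 0.61765; risk in unexposed = 1015/3725 = 0.27248.
RR = 0.61765/0.27248 = 2.26673
AR% = (RR − 1)/RR × 100 = (2.26673 − 1)/2.26673 × 100 = 55.8837%

55.9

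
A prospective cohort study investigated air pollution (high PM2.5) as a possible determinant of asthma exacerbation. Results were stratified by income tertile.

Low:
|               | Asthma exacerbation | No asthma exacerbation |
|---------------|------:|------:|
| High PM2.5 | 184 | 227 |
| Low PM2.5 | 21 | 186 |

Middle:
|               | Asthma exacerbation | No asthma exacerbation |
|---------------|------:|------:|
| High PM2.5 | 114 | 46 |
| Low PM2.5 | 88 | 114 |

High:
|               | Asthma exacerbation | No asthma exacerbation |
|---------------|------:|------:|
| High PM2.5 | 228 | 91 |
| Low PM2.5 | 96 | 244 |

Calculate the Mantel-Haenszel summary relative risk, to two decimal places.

RR_MH = Σ(aᵢ·n₀ᵢ/nᵢ) / Σ(cᵢ·n₁ᵢ/nᵢ), with n₁ᵢ = aᵢ+bᵢ (exposed), n₀ᵢ = cᵢ+dᵢ (unexposed), nᵢ = n₁ᵢ+n₀ᵢ.
Stratum 1 (Low): n₁ = 411, n₀ = 207, n = 618; a·n₀/n = 184·207/618 = 61.6311; c·n₁/n = 21·411/618 = 13.9660
Stratum 2 (Middle): n₁ = 160, n₀ = 202, n = 362; a·n₀/n = 114·202/362 = 63.6133; c·n₁/n = 88·160/362 = 38.8950
Stratum 3 (High): n₁ = 319, n₀ = 340, n = 659; a·n₀/n = 228·340/659 = 117.6328; c·n₁/n = 96·319/659 = 46.4704
RR_MH = (61.6311 + 63.6133 + 117.6328) / (13.9660 + 38.8950 + 46.4704) = 242.8771 / 99.3315 = 2.44512

2.45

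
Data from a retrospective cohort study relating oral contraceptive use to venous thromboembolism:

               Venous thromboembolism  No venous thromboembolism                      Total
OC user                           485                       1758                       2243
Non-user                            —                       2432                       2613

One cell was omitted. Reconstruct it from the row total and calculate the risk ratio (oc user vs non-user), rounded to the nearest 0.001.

The missing cell is in the unexposed row: 2613 − 2432 = 181.
So a = 485, b = 1758, c = 181, d = 2432.
RR = [a/(a+b)] / [c/(c+d)] = (485/2243) / (181/2613) = 0.21623/0.06927 = 3.12157

3.122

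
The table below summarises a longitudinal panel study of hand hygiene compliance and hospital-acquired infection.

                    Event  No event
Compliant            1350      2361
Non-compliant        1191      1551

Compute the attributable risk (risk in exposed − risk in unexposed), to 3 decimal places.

Cells: a = 1350, b = 2361, c = 1191, d = 1551.
Risk in exposed = 1350/3711 = 0.363783; risk in unexposed = 1191/2742 = 0.434354.
Risk difference = 0.363783 − 0.434354 = -0.070571

-0.071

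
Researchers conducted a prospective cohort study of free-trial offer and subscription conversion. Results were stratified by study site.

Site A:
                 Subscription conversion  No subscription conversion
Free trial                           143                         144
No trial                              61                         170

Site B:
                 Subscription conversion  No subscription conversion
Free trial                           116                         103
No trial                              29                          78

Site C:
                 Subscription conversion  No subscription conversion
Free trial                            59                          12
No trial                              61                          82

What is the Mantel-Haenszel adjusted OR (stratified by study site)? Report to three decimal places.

3.294

OR_MH = Σ(aᵢdᵢ/nᵢ) / Σ(bᵢcᵢ/nᵢ), where nᵢ is the stratum total.
Stratum 1 (Site A): n = 518; a·d/n = 143·170/518 = 46.9305; b·c/n = 144·61/518 = 16.9575
Stratum 2 (Site B): n = 326; a·d/n = 116·78/326 = 27.7546; b·c/n = 103·29/326 = 9.1626
Stratum 3 (Site C): n = 214; a·d/n = 59·82/214 = 22.6075; b·c/n = 12·61/214 = 3.4206
OR_MH = (46.9305 + 27.7546 + 22.6075) / (16.9575 + 9.1626 + 3.4206) = 97.2926 / 29.5407 = 3.29351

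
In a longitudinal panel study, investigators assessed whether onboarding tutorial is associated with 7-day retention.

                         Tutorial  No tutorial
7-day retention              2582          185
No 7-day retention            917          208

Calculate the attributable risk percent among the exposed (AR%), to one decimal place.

36.2

Reading the table with exposure as columns: a = 2582 (Tutorial, case), b = 917 (Tutorial, non-case), c = 185 (No tutorial, case), d = 208.
Risk in exposed = 2582/3499 = 0.73793; risk in unexposed = 185/393 = 0.47074.
RR = 0.73793/0.47074 = 1.56759
AR% = (RR − 1)/RR × 100 = (1.56759 − 1)/1.56759 × 100 = 36.2079%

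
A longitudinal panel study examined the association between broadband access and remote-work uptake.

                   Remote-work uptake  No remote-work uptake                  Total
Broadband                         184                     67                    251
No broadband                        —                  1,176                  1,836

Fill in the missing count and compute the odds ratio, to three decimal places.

4.893

The missing cell is in the unexposed row: 1836 − 1176 = 660.
So a = 184, b = 67, c = 660, d = 1176.
OR = (a·d)/(b·c) = (184 × 1176) / (67 × 660) = 216384 / 44220 = 4.89335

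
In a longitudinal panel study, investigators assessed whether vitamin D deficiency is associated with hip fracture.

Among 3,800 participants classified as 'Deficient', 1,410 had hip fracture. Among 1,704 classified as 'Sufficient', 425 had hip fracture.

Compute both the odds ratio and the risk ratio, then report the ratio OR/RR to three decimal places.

1.193

From the description: a = 1410, b = 2390, c = 425, d = 1279.
OR = (1410·1279)/(2390·425) = 1803390/1015750 = 1.77543
Risk in exposed = 1410/3800 = 0.37105; risk in unexposed = 425/1704 = 0.24941; RR = 1.48770
OR/RR = 1.77543 / 1.48770 = 1.19340
The outcome is not rare, so the OR lies further from 1 than the RR.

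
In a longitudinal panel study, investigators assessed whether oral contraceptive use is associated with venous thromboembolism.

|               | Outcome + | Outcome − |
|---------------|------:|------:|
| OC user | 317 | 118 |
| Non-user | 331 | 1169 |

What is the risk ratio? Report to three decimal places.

Cells: a = 317, b = 118, c = 331, d = 1169.
Risk in exposed = 317/435 = 0.72874; risk in unexposed = 331/1500 = 0.22067.
RR = 0.72874 / 0.22067 = 3.30243
The risk among the exposed is 3.30 times that among the unexposed.

3.302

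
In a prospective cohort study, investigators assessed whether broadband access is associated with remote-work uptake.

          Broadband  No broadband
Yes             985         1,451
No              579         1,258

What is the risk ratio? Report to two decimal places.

Reading the table with exposure as columns: a = 985 (Broadband, case), b = 579 (Broadband, non-case), c = 1451 (No broadband, case), d = 1258.
Risk in exposed = 985/1564 = 0.62980; risk in unexposed = 1451/2709 = 0.53562.
RR = 0.62980 / 0.53562 = 1.17582
The risk among the exposed is 1.18 times that among the unexposed.

1.18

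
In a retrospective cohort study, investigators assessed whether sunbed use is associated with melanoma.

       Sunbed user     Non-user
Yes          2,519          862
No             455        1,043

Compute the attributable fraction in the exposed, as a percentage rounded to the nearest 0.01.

46.58

Reading the table with exposure as columns: a = 2519 (Sunbed user, case), b = 455 (Sunbed user, non-case), c = 862 (Non-user, case), d = 1043.
Risk in exposed = 2519/2974 = 0.84701; risk in unexposed = 862/1905 = 0.45249.
RR = 0.84701/0.45249 = 1.87187
AR% = (RR − 1)/RR × 100 = (1.87187 − 1)/1.87187 × 100 = 46.5774%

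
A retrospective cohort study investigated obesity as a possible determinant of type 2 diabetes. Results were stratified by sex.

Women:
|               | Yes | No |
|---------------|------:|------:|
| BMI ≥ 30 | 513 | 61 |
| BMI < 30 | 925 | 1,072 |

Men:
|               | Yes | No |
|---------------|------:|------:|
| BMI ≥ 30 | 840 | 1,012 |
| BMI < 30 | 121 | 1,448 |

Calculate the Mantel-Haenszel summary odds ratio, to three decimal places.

9.862

OR_MH = Σ(aᵢdᵢ/nᵢ) / Σ(bᵢcᵢ/nᵢ), where nᵢ is the stratum total.
Stratum 1 (Women): n = 2571; a·d/n = 513·1072/2571 = 213.8996; b·c/n = 61·925/2571 = 21.9467
Stratum 2 (Men): n = 3421; a·d/n = 840·1448/3421 = 355.5452; b·c/n = 1012·121/3421 = 35.7942
OR_MH = (213.8996 + 355.5452) / (21.9467 + 35.7942) = 569.4448 / 57.7409 = 9.86207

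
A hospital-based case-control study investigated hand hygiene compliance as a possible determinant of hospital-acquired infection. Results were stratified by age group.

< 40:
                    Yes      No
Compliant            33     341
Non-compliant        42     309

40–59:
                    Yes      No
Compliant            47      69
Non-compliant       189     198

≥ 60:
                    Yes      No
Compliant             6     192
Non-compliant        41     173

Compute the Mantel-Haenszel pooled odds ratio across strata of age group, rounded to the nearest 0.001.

0.542

OR_MH = Σ(aᵢdᵢ/nᵢ) / Σ(bᵢcᵢ/nᵢ), where nᵢ is the stratum total.
Stratum 1 (< 40): n = 725; a·d/n = 33·309/725 = 14.0648; b·c/n = 341·42/725 = 19.7545
Stratum 2 (40–59): n = 503; a·d/n = 47·198/503 = 18.5010; b·c/n = 69·189/503 = 25.9264
Stratum 3 (≥ 60): n = 412; a·d/n = 6·173/412 = 2.5194; b·c/n = 192·41/412 = 19.1068
OR_MH = (14.0648 + 18.5010 + 2.5194) / (19.7545 + 25.9264 + 19.1068) = 35.0852 / 64.7877 = 0.54154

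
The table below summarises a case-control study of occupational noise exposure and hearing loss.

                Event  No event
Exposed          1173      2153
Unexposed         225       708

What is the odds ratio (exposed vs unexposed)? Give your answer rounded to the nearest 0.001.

Cells: a = 1173, b = 2153, c = 225, d = 708.
OR = (a·d)/(b·c) = (1173 × 708) / (2153 × 225) = 830484 / 484425 = 1.71437
The odds of hearing loss are about 1.71 times as high in the exposed group.

1.714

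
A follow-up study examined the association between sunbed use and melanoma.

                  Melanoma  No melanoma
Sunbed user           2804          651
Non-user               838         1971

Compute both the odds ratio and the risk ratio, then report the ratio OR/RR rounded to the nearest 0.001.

3.724

Cells: a = 2804, b = 651, c = 838, d = 1971.
OR = (2804·1971)/(651·838) = 5526684/545538 = 10.13070
Risk in exposed = 2804/3455 = 0.81158; risk in unexposed = 838/2809 = 0.29833; RR = 2.72043
OR/RR = 10.13070 / 2.72043 = 3.72393
The outcome is not rare, so the OR lies further from 1 than the RR.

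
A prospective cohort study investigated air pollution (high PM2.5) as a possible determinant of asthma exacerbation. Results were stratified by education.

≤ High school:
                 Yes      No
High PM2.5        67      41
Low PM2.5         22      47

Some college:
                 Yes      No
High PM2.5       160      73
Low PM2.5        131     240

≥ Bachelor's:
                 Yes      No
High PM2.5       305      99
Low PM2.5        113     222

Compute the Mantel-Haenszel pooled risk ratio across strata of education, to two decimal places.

2.09

RR_MH = Σ(aᵢ·n₀ᵢ/nᵢ) / Σ(cᵢ·n₁ᵢ/nᵢ), with n₁ᵢ = aᵢ+bᵢ (exposed), n₀ᵢ = cᵢ+dᵢ (unexposed), nᵢ = n₁ᵢ+n₀ᵢ.
Stratum 1 (≤ High school): n₁ = 108, n₀ = 69, n = 177; a·n₀/n = 67·69/177 = 26.1186; c·n₁/n = 22·108/177 = 13.4237
Stratum 2 (Some college): n₁ = 233, n₀ = 371, n = 604; a·n₀/n = 160·371/604 = 98.2781; c·n₁/n = 131·233/604 = 50.5348
Stratum 3 (≥ Bachelor's): n₁ = 404, n₀ = 335, n = 739; a·n₀/n = 305·335/739 = 138.2612; c·n₁/n = 113·404/739 = 61.7754
RR_MH = (26.1186 + 98.2781 + 138.2612) / (13.4237 + 50.5348 + 61.7754) = 262.6580 / 125.7339 = 2.08900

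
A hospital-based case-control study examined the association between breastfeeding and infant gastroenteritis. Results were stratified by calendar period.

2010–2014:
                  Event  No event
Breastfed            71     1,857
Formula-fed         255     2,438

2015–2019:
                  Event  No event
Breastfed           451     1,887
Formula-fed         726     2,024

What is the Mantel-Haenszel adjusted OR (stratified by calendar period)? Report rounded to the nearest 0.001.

OR_MH = Σ(aᵢdᵢ/nᵢ) / Σ(bᵢcᵢ/nᵢ), where nᵢ is the stratum total.
Stratum 1 (2010–2014): n = 4621; a·d/n = 71·2438/4621 = 37.4590; b·c/n = 1857·255/4621 = 102.4746
Stratum 2 (2015–2019): n = 5088; a·d/n = 451·2024/5088 = 179.4072; b·c/n = 1887·726/5088 = 269.2535
OR_MH = (37.4590 + 179.4072) / (102.4746 + 269.2535) = 216.8662 / 371.7281 = 0.58340

0.583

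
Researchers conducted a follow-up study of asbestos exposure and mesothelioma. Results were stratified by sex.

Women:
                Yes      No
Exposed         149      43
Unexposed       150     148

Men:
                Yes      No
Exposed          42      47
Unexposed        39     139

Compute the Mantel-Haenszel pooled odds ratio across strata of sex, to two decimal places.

OR_MH = Σ(aᵢdᵢ/nᵢ) / Σ(bᵢcᵢ/nᵢ), where nᵢ is the stratum total.
Stratum 1 (Women): n = 490; a·d/n = 149·148/490 = 45.0041; b·c/n = 43·150/490 = 13.1633
Stratum 2 (Men): n = 267; a·d/n = 42·139/267 = 21.8652; b·c/n = 47·39/267 = 6.8652
OR_MH = (45.0041 + 21.8652) / (13.1633 + 6.8652) = 66.8693 / 20.0284 = 3.33872

3.34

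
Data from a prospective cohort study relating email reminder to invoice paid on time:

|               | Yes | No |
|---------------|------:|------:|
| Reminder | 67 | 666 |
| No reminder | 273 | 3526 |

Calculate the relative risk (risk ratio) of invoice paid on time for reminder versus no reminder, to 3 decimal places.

Cells: a = 67, b = 666, c = 273, d = 3526.
Risk in exposed = 67/733 = 0.09141; risk in unexposed = 273/3799 = 0.07186.
RR = 0.09141 / 0.07186 = 1.27197
The risk among the exposed is 1.27 times that among the unexposed.

1.272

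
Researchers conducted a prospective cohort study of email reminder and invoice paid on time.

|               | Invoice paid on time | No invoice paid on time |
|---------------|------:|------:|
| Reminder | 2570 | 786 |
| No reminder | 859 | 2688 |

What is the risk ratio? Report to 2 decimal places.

Cells: a = 2570, b = 786, c = 859, d = 2688.
Risk in exposed = 2570/3356 = 0.76579; risk in unexposed = 859/3547 = 0.24218.
RR = 0.76579 / 0.24218 = 3.16213
The risk among the exposed is 3.16 times that among the unexposed.

3.16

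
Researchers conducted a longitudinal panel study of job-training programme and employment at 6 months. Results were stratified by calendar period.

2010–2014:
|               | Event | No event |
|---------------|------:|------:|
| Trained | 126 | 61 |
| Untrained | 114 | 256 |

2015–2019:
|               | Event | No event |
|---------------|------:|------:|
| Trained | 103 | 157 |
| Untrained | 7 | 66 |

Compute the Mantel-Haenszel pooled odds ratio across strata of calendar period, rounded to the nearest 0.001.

OR_MH = Σ(aᵢdᵢ/nᵢ) / Σ(bᵢcᵢ/nᵢ), where nᵢ is the stratum total.
Stratum 1 (2010–2014): n = 557; a·d/n = 126·256/557 = 57.9102; b·c/n = 61·114/557 = 12.4847
Stratum 2 (2015–2019): n = 333; a·d/n = 103·66/333 = 20.4144; b·c/n = 157·7/333 = 3.3003
OR_MH = (57.9102 + 20.4144) / (12.4847 + 3.3003) = 78.3246 / 15.7850 = 4.96195

4.962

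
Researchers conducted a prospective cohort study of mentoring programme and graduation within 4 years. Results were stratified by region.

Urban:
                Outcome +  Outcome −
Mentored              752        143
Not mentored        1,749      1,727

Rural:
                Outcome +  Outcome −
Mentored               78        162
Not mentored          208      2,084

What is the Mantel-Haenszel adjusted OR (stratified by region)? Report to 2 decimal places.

5.12

OR_MH = Σ(aᵢdᵢ/nᵢ) / Σ(bᵢcᵢ/nᵢ), where nᵢ is the stratum total.
Stratum 1 (Urban): n = 4371; a·d/n = 752·1727/4371 = 297.1183; b·c/n = 143·1749/4371 = 57.2196
Stratum 2 (Rural): n = 2532; a·d/n = 78·2084/2532 = 64.1991; b·c/n = 162·208/2532 = 13.3081
OR_MH = (297.1183 + 64.1991) / (57.2196 + 13.3081) = 361.3173 / 70.5277 = 5.12306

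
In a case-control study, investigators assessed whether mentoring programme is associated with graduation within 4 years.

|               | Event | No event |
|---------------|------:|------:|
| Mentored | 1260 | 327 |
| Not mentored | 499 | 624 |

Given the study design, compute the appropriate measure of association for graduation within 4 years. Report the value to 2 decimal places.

Cells: a = 1260, b = 327, c = 499, d = 624.
This is a case-control study: participants were sampled on outcome status, so risks in the source population cannot be estimated directly — relative risk is not valid here. The odds ratio is the appropriate measure.
OR = (a·d)/(b·c) = (1260 × 624) / (327 × 499) = 786240 / 163173 = 4.81844

4.82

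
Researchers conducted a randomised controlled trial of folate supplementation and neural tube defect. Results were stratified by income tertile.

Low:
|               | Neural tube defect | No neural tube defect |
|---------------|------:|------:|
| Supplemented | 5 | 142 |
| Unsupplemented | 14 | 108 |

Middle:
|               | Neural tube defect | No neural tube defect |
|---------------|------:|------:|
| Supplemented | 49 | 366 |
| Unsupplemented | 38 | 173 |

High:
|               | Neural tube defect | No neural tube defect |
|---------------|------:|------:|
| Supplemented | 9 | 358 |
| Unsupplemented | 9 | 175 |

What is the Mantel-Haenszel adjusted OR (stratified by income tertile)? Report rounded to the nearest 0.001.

0.519

OR_MH = Σ(aᵢdᵢ/nᵢ) / Σ(bᵢcᵢ/nᵢ), where nᵢ is the stratum total.
Stratum 1 (Low): n = 269; a·d/n = 5·108/269 = 2.0074; b·c/n = 142·14/269 = 7.3903
Stratum 2 (Middle): n = 626; a·d/n = 49·173/626 = 13.5415; b·c/n = 366·38/626 = 22.2173
Stratum 3 (High): n = 551; a·d/n = 9·175/551 = 2.8584; b·c/n = 358·9/551 = 5.8475
OR_MH = (2.0074 + 13.5415 + 2.8584) / (7.3903 + 22.2173 + 5.8475) = 18.4074 / 35.4551 = 0.51917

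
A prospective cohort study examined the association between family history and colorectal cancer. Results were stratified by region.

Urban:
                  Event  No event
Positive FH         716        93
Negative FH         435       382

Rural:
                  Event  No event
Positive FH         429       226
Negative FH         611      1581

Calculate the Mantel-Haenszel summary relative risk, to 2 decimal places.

RR_MH = Σ(aᵢ·n₀ᵢ/nᵢ) / Σ(cᵢ·n₁ᵢ/nᵢ), with n₁ᵢ = aᵢ+bᵢ (exposed), n₀ᵢ = cᵢ+dᵢ (unexposed), nᵢ = n₁ᵢ+n₀ᵢ.
Stratum 1 (Urban): n₁ = 809, n₀ = 817, n = 1626; a·n₀/n = 716·817/1626 = 359.7614; c·n₁/n = 435·809/1626 = 216.4299
Stratum 2 (Rural): n₁ = 655, n₀ = 2192, n = 2847; a·n₀/n = 429·2192/2847 = 330.3014; c·n₁/n = 611·655/2847 = 140.5708
RR_MH = (359.7614 + 330.3014) / (216.4299 + 140.5708) = 690.0627 / 357.0007 = 1.93295

1.93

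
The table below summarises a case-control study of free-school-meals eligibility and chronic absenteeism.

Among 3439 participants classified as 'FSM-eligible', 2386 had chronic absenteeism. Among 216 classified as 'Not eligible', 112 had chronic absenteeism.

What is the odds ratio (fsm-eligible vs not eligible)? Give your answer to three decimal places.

2.104

From the description: a = 2386, b = 1053, c = 112, d = 104.
OR = (a·d)/(b·c) = (2386 × 104) / (1053 × 112) = 248144 / 117936 = 2.10406
The odds of chronic absenteeism are about 2.10 times as high in the fsm-eligible group.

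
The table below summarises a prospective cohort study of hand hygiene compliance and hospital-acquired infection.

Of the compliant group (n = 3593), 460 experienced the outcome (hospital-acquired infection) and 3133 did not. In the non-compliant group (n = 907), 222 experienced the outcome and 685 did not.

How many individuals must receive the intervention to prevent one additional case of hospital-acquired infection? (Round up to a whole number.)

9

Risk in treated group = 460/3593 = 0.12803; risk in control = 222/907 = 0.24476.
Absolute risk reduction = 0.24476 − 0.12803 = 0.11674
NNT = 1 / ARR = 1 / 0.11674 = 8.566 → round up → 9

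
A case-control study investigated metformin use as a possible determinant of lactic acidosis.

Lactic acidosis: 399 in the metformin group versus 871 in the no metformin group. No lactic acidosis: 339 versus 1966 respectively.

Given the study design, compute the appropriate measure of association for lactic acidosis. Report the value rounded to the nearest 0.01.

From the description: a = 399, b = 339, c = 871, d = 1966.
This is a case-control study: participants were sampled on outcome status, so risks in the source population cannot be estimated directly — relative risk is not valid here. The odds ratio is the appropriate measure.
OR = (a·d)/(b·c) = (399 × 1966) / (339 × 871) = 784434 / 295269 = 2.65668

2.66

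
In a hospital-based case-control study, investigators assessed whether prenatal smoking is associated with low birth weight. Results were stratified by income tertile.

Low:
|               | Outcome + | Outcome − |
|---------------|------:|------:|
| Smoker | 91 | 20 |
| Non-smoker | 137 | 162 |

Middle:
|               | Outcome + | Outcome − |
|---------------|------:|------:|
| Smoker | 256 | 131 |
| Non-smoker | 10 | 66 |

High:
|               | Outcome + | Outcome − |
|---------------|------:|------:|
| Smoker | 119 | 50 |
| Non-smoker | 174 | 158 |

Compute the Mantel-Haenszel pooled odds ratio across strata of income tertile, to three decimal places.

4.092

OR_MH = Σ(aᵢdᵢ/nᵢ) / Σ(bᵢcᵢ/nᵢ), where nᵢ is the stratum total.
Stratum 1 (Low): n = 410; a·d/n = 91·162/410 = 35.9561; b·c/n = 20·137/410 = 6.6829
Stratum 2 (Middle): n = 463; a·d/n = 256·66/463 = 36.4924; b·c/n = 131·10/463 = 2.8294
Stratum 3 (High): n = 501; a·d/n = 119·158/501 = 37.5289; b·c/n = 50·174/501 = 17.3653
OR_MH = (35.9561 + 36.4924 + 37.5289) / (6.6829 + 2.8294 + 17.3653) = 109.9775 / 26.8776 = 4.09179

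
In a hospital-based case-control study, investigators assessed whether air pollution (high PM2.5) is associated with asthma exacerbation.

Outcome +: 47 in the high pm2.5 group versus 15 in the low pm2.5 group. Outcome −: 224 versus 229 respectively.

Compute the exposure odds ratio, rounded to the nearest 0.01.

From the description: a = 47, b = 224, c = 15, d = 229.
OR = (a·d)/(b·c) = (47 × 229) / (224 × 15) = 10763 / 3360 = 3.20327
The odds of asthma exacerbation are about 3.20 times as high in the high pm2.5 group.

3.20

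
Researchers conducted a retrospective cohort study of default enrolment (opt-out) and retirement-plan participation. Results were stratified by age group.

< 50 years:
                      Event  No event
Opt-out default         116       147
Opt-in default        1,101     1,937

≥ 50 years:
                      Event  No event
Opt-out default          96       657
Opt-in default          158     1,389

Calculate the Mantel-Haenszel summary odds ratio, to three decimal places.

OR_MH = Σ(aᵢdᵢ/nᵢ) / Σ(bᵢcᵢ/nᵢ), where nᵢ is the stratum total.
Stratum 1 (< 50 years): n = 3301; a·d/n = 116·1937/3301 = 68.0679; b·c/n = 147·1101/3301 = 49.0297
Stratum 2 (≥ 50 years): n = 2300; a·d/n = 96·1389/2300 = 57.9757; b·c/n = 657·158/2300 = 45.1330
OR_MH = (68.0679 + 57.9757) / (49.0297 + 45.1330) = 126.0435 / 94.1627 = 1.33857

1.339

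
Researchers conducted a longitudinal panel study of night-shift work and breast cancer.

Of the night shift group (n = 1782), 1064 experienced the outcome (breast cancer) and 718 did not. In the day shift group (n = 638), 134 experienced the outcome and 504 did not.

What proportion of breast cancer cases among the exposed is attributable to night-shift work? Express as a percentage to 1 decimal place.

64.8

From the description: a = 1064, b = 718, c = 134, d = 504.
Risk in exposed = 1064/1782 = 0.59708; risk in unexposed = 134/638 = 0.21003.
RR = 0.59708/0.21003 = 2.84282
AR% = (RR − 1)/RR × 100 = (2.84282 − 1)/2.84282 × 100 = 64.8237%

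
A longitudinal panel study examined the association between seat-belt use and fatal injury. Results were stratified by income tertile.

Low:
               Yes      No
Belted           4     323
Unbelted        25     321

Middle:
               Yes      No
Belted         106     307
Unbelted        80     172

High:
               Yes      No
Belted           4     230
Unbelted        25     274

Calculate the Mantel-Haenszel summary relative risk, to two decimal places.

RR_MH = Σ(aᵢ·n₀ᵢ/nᵢ) / Σ(cᵢ·n₁ᵢ/nᵢ), with n₁ᵢ = aᵢ+bᵢ (exposed), n₀ᵢ = cᵢ+dᵢ (unexposed), nᵢ = n₁ᵢ+n₀ᵢ.
Stratum 1 (Low): n₁ = 327, n₀ = 346, n = 673; a·n₀/n = 4·346/673 = 2.0565; c·n₁/n = 25·327/673 = 12.1471
Stratum 2 (Middle): n₁ = 413, n₀ = 252, n = 665; a·n₀/n = 106·252/665 = 40.1684; c·n₁/n = 80·413/665 = 49.6842
Stratum 3 (High): n₁ = 234, n₀ = 299, n = 533; a·n₀/n = 4·299/533 = 2.2439; c·n₁/n = 25·234/533 = 10.9756
RR_MH = (2.0565 + 40.1684 + 2.2439) / (12.1471 + 49.6842 + 10.9756) = 44.4688 / 72.8069 = 0.61078

0.61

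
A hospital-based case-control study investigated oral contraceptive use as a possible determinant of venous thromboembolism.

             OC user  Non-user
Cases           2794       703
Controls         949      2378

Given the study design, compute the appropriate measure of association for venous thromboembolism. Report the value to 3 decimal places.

9.959

Reading the table with exposure as columns: a = 2794 (OC user, case), b = 949 (OC user, non-case), c = 703 (Non-user, case), d = 2378.
This is a hospital-based case-control study: participants were sampled on outcome status, so risks in the source population cannot be estimated directly — relative risk is not valid here. The odds ratio is the appropriate measure.
OR = (a·d)/(b·c) = (2794 × 2378) / (949 × 703) = 6644132 / 667147 = 9.95902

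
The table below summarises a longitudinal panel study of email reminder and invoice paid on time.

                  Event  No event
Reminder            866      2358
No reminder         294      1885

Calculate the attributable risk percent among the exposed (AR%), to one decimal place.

49.8

Cells: a = 866, b = 2358, c = 294, d = 1885.
Risk in exposed = 866/3224 = 0.26861; risk in unexposed = 294/2179 = 0.13492.
RR = 0.26861/0.13492 = 1.99082
AR% = (RR − 1)/RR × 100 = (1.99082 − 1)/1.99082 × 100 = 49.7695%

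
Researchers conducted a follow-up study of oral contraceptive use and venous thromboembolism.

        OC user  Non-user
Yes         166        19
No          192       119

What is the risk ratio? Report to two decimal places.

Reading the table with exposure as columns: a = 166 (OC user, case), b = 192 (OC user, non-case), c = 19 (Non-user, case), d = 119.
Risk in exposed = 166/358 = 0.46369; risk in unexposed = 19/138 = 0.13768.
RR = 0.46369 / 0.13768 = 3.36783
The risk among the exposed is 3.37 times that among the unexposed.

3.37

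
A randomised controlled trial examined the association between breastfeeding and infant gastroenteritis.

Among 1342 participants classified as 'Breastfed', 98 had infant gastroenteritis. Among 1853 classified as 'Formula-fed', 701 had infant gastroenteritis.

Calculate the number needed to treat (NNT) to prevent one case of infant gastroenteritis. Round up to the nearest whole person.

4

Risk in treated group = 98/1342 = 0.07303; risk in control = 701/1853 = 0.37831.
Absolute risk reduction = 0.37831 − 0.07303 = 0.30528
NNT = 1 / ARR = 1 / 0.30528 = 3.276 → round up → 4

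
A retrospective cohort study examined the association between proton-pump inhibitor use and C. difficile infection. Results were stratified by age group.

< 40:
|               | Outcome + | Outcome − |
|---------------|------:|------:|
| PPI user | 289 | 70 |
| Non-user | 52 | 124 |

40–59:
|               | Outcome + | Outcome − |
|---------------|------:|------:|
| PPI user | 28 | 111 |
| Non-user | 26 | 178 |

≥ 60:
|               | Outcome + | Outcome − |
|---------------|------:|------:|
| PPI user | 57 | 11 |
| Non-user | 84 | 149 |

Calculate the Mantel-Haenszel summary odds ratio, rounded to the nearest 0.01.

OR_MH = Σ(aᵢdᵢ/nᵢ) / Σ(bᵢcᵢ/nᵢ), where nᵢ is the stratum total.
Stratum 1 (< 40): n = 535; a·d/n = 289·124/535 = 66.9832; b·c/n = 70·52/535 = 6.8037
Stratum 2 (40–59): n = 343; a·d/n = 28·178/343 = 14.5306; b·c/n = 111·26/343 = 8.4140
Stratum 3 (≥ 60): n = 301; a·d/n = 57·149/301 = 28.2159; b·c/n = 11·84/301 = 3.0698
OR_MH = (66.9832 + 14.5306 + 28.2159) / (6.8037 + 8.4140 + 3.0698) = 109.7297 / 18.2875 = 6.00026

6.00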